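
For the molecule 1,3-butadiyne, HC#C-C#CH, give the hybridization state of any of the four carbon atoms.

sp

Every carbon is part of a C≡C triple bond: two σ regions → sp.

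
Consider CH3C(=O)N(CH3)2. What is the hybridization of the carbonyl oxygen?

The carbonyl oxygen (1 σ bond and 2 lone pairs, plus one π bond) has steric number 3: sp2.

sp^2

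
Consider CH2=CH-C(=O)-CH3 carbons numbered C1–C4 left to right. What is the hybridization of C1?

sp^2

C1 has 3 σ bonds, plus one π bond: steric number 3 → sp2.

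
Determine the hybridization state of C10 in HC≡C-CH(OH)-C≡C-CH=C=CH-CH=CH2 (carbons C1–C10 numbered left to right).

C10 carries 3 σ bonds, plus one π bond, giving a steric number of 3, so it is sp2.

sp²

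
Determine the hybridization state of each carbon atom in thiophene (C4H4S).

Each carbon atom is sp2: 3 σ bonds, plus one π bond, 3 electron-density regions.

sp^2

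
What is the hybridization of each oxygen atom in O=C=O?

One σ bond + two lone pairs = steric number 3 → sp2.

sp²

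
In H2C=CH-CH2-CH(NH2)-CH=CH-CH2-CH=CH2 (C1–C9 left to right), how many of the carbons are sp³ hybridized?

C1: sp2
C2: sp2
C3: sp3 ✓
C4: sp3 ✓
C5: sp2
C6: sp2
C7: sp3 ✓
C8: sp2
C9: sp2
C3, C4, C7 → 3 sp3 carbons.

3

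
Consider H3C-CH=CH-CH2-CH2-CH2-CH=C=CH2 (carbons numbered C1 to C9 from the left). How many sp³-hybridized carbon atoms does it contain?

C1: sp3 ✓
C2: sp2
C3: sp2
C4: sp3 ✓
C5: sp3 ✓
C6: sp3 ✓
C7: sp2
C8: sp
C9: sp2
C1, C4, C5, C6 → 4 sp3 carbons.

4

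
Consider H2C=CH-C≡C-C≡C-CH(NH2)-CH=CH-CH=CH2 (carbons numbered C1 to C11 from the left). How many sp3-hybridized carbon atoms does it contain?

1

C1: sp2
C2: sp2
C3: sp
C4: sp
C5: sp
C6: sp
C7: sp3 ✓
C8: sp2
C9: sp2
C10: sp2
C11: sp2
C7 → 1 sp3 carbon.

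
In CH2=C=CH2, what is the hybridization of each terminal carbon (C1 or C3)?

Each terminal carbon (C1 or C3) (3 σ bonds, plus one π bond) has steric number 3: sp2.

sp²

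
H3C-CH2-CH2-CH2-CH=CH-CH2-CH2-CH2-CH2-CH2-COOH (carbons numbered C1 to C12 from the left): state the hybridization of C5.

C5: 3 σ bonds, plus one π bond — 3 electron domains, sp2.

sp²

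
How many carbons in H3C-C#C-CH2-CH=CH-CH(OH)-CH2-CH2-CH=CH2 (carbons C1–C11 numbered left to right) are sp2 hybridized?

4

C1: sp3
C2: sp
C3: sp
C4: sp3
C5: sp2 ✓
C6: sp2 ✓
C7: sp3
C8: sp3
C9: sp3
C10: sp2 ✓
C11: sp2 ✓
C5, C6, C10, C11 → 4 sp2 carbons.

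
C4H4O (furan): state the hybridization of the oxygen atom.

One O lone pair is in the aromatic π system (p orbital), the other is in an sp2 hybrid in the ring plane; O has two σ bonds + one in-plane lone pair → sp2.

sp^2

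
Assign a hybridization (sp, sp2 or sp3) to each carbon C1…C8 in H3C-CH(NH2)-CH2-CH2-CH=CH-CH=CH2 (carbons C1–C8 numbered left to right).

C1 sp3, C2 sp3, C3 sp3, C4 sp3, C5 sp2, C6 sp2, C7 sp2, C8 sp2

C1 carries 4 σ bonds, giving a steric number of 4, so it is sp3.
C2 (4 σ bonds) has steric number 4: sp3.
C3 is sp3: 4 σ bonds, 4 electron-density regions.
C4 has 4 σ bonds: steric number 4 → sp3.
C5: 3 σ bonds, plus one π bond; 3 regions of electron density → sp2.
C6 has 3 σ bonds, plus one π bond: steric number 3 → sp2.
C7 has 3 σ bonds, plus one π bond: steric number 3 → sp2.
C8 (3 σ bonds, plus one π bond) has steric number 3: sp2.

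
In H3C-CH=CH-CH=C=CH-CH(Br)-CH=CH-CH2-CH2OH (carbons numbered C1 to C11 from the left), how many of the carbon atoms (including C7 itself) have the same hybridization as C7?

4

C7 is sp3 (only σ bonds).
C1: sp3 ✓
C2: sp2
C3: sp2
C4: sp2
C5: sp
C6: sp2
C7: sp3 ✓
C8: sp2
C9: sp2
C10: sp3 ✓
C11: sp3 ✓
4 carbons are sp3.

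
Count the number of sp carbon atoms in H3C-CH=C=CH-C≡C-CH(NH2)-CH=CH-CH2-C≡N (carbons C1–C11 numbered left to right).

4

C1: sp3
C2: sp2
C3: sp ✓
C4: sp2
C5: sp ✓
C6: sp ✓
C7: sp3
C8: sp2
C9: sp2
C10: sp3
C11: sp ✓
C3, C5, C6, C11 → 4 sp carbons.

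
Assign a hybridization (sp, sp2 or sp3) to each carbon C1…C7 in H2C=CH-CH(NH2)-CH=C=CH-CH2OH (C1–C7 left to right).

C1 sp2, C2 sp2, C3 sp3, C4 sp2, C5 sp, C6 sp2, C7 sp3

C1 — 3 σ bonds, plus one π bond. Steric number 3, so sp2.
C2 carries 3 σ bonds, plus one π bond, giving a steric number of 3, so it is sp2.
C3: 4 σ bonds; 4 regions of electron density → sp3.
C4 (3 σ bonds, plus one π bond) has steric number 3: sp2.
C5 has 2 σ bonds, plus two π bonds: steric number 2 → sp.
C6 — 3 σ bonds, plus one π bond. Steric number 3, so sp2.
C7 is sp3: 4 σ bonds, 4 electron-density regions.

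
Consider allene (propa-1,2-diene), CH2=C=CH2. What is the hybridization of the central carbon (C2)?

Two σ bonds and two π bonds (one to each neighbour) → sp.

sp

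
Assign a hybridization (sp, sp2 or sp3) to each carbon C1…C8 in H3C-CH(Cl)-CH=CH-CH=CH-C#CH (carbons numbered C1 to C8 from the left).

C1 sp3, C2 sp3, C3 sp2, C4 sp2, C5 sp2, C6 sp2, C7 sp, C8 sp

C1: 4 σ bonds — 4 electron domains, sp3.
C2: 4 σ bonds; 4 regions of electron density → sp3.
C3: 3 σ bonds, plus one π bond; 3 regions of electron density → sp2.
C4 (3 σ bonds, plus one π bond) has steric number 3: sp2.
C5 carries 3 σ bonds, plus one π bond, giving a steric number of 3, so it is sp2.
C6 — 3 σ bonds, plus one π bond. Steric number 3, so sp2.
C7 — 2 σ bonds, plus two π bonds. Steric number 2, so sp.
C8: 2 σ bonds, plus two π bonds; 2 regions of electron density → sp.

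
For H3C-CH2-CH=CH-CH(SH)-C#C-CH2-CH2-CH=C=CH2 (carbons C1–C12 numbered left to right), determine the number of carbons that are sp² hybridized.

C1: sp3
C2: sp3
C3: sp2 ✓
C4: sp2 ✓
C5: sp3
C6: sp
C7: sp
C8: sp3
C9: sp3
C10: sp2 ✓
C11: sp
C12: sp2 ✓
C3, C4, C10, C12 → 4 sp2 carbons.

4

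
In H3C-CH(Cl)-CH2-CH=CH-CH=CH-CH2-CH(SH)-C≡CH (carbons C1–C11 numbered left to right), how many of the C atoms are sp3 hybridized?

C1: sp3 ✓
C2: sp3 ✓
C3: sp3 ✓
C4: sp2
C5: sp2
C6: sp2
C7: sp2
C8: sp3 ✓
C9: sp3 ✓
C10: sp
C11: sp
C1, C2, C3, C8, C9 → 5 sp3 carbons.

5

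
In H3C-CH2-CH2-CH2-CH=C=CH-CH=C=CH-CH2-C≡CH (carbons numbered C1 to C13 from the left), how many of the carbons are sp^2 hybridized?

4

C1: sp3
C2: sp3
C3: sp3
C4: sp3
C5: sp2 ✓
C6: sp
C7: sp2 ✓
C8: sp2 ✓
C9: sp
C10: sp2 ✓
C11: sp3
C12: sp
C13: sp
C5, C7, C8, C10 → 4 sp2 carbons.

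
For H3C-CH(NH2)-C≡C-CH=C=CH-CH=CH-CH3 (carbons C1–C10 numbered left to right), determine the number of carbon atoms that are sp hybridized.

C1: sp3
C2: sp3
C3: sp ✓
C4: sp ✓
C5: sp2
C6: sp ✓
C7: sp2
C8: sp2
C9: sp2
C10: sp3
C3, C4, C6 → 3 sp carbons.

3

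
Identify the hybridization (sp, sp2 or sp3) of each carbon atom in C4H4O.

Each carbon atom: 3 σ bonds, plus one π bond; 3 regions of electron density → sp2.

sp^2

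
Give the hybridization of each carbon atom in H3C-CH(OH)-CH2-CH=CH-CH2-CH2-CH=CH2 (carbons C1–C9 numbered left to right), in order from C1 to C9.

C1 sp3, C2 sp3, C3 sp3, C4 sp2, C5 sp2, C6 sp3, C7 sp3, C8 sp2, C9 sp2

C1 (4 σ bonds) has steric number 4: sp3.
C2 carries 4 σ bonds, giving a steric number of 4, so it is sp3.
C3: 4 σ bonds — 4 electron domains, sp3.
C4: 3 σ bonds, plus one π bond — 3 electron domains, sp2.
C5: 3 σ bonds, plus one π bond — 3 electron domains, sp2.
C6 — 4 σ bonds. Steric number 4, so sp3.
C7 is sp3: 4 σ bonds, 4 electron-density regions.
C8: 3 σ bonds, plus one π bond; 3 regions of electron density → sp2.
C9 (3 σ bonds, plus one π bond) has steric number 3: sp2.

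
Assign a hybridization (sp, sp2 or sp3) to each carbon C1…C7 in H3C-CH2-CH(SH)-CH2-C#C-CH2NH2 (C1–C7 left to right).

C1 sp3, C2 sp3, C3 sp3, C4 sp3, C5 sp, C6 sp, C7 sp3

C1 carries 4 σ bonds, giving a steric number of 4, so it is sp3.
C2 is sp3: 4 σ bonds, 4 electron-density regions.
C3 carries 4 σ bonds, giving a steric number of 4, so it is sp3.
C4 carries 4 σ bonds, giving a steric number of 4, so it is sp3.
C5: 2 σ bonds, plus two π bonds; 2 regions of electron density → sp.
C6 (2 σ bonds, plus two π bonds) has steric number 2: sp.
C7 has 4 σ bonds: steric number 4 → sp3.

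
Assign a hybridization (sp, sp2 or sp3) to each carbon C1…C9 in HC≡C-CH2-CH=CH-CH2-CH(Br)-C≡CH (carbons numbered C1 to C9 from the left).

C1 — 2 σ bonds, plus two π bonds. Steric number 2, so sp.
C2 (2 σ bonds, plus two π bonds) has steric number 2: sp.
C3 — 4 σ bonds. Steric number 4, so sp3.
C4 is sp2: 3 σ bonds, plus one π bond, 3 electron-density regions.
C5 has 3 σ bonds, plus one π bond: steric number 3 → sp2.
C6 (4 σ bonds) has steric number 4: sp3.
C7 is sp3: 4 σ bonds, 4 electron-density regions.
C8 (2 σ bonds, plus two π bonds) has steric number 2: sp.
C9: 2 σ bonds, plus two π bonds — 2 electron domains, sp.

C1 sp, C2 sp, C3 sp3, C4 sp2, C5 sp2, C6 sp3, C7 sp3, C8 sp, C9 sp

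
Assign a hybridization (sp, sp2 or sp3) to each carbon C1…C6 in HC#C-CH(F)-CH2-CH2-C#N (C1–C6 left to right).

C1 sp, C2 sp, C3 sp3, C4 sp3, C5 sp3, C6 sp

C1 (2 σ bonds, plus two π bonds) has steric number 2: sp.
C2 — 2 σ bonds, plus two π bonds. Steric number 2, so sp.
C3 — 4 σ bonds. Steric number 4, so sp3.
C4 is sp3: 4 σ bonds, 4 electron-density regions.
C5 — 4 σ bonds. Steric number 4, so sp3.
C6 carries 2 σ bonds, plus two π bonds, giving a steric number of 2, so it is sp.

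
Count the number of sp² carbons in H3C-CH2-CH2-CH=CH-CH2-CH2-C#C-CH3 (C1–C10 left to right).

C1: sp3
C2: sp3
C3: sp3
C4: sp2 ✓
C5: sp2 ✓
C6: sp3
C7: sp3
C8: sp
C9: sp
C10: sp3
C4, C5 → 2 sp2 carbons.

2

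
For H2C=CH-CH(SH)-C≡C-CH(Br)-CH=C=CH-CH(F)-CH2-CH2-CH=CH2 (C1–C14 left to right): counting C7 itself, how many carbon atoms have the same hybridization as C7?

C7 is sp2 (one π bond).
C1: sp2 ✓
C2: sp2 ✓
C3: sp3
C4: sp
C5: sp
C6: sp3
C7: sp2 ✓
C8: sp
C9: sp2 ✓
C10: sp3
C11: sp3
C12: sp3
C13: sp2 ✓
C14: sp2 ✓
6 carbons are sp2.

6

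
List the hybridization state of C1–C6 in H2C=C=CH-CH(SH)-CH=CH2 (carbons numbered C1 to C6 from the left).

C1 sp2, C2 sp, C3 sp2, C4 sp3, C5 sp2, C6 sp2

C1 has 3 σ bonds, plus one π bond: steric number 3 → sp2.
C2: 2 σ bonds, plus two π bonds; 2 regions of electron density → sp.
C3 is sp2: 3 σ bonds, plus one π bond, 3 electron-density regions.
C4 has 4 σ bonds: steric number 4 → sp3.
C5: 3 σ bonds, plus one π bond — 3 electron domains, sp2.
C6 has 3 σ bonds, plus one π bond: steric number 3 → sp2.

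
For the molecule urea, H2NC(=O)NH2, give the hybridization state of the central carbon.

sp^2

The central carbon — 3 σ bonds, plus one π bond. Steric number 3, so sp2.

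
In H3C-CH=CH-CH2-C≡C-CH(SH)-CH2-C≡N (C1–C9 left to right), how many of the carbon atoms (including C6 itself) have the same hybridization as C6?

C6 is sp (two π bonds).
C1: sp3
C2: sp2
C3: sp2
C4: sp3
C5: sp ✓
C6: sp ✓
C7: sp3
C8: sp3
C9: sp ✓
3 carbons are sp.

3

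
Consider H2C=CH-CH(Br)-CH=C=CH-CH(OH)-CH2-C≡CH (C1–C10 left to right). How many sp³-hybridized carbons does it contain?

C1: sp2
C2: sp2
C3: sp3 ✓
C4: sp2
C5: sp
C6: sp2
C7: sp3 ✓
C8: sp3 ✓
C9: sp
C10: sp
C3, C7, C8 → 3 sp3 carbons.

3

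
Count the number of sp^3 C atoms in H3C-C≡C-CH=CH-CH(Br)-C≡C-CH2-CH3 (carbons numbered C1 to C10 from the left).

C1: sp3 ✓
C2: sp
C3: sp
C4: sp2
C5: sp2
C6: sp3 ✓
C7: sp
C8: sp
C9: sp3 ✓
C10: sp3 ✓
C1, C6, C9, C10 → 4 sp3 carbons.

4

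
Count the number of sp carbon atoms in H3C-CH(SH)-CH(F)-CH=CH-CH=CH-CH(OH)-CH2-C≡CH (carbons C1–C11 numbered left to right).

C1: sp3
C2: sp3
C3: sp3
C4: sp2
C5: sp2
C6: sp2
C7: sp2
C8: sp3
C9: sp3
C10: sp ✓
C11: sp ✓
C10, C11 → 2 sp carbons.

2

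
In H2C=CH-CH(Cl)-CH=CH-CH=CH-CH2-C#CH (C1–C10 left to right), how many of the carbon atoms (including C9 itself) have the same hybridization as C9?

C9 is sp (two π bonds).
C1: sp2
C2: sp2
C3: sp3
C4: sp2
C5: sp2
C6: sp2
C7: sp2
C8: sp3
C9: sp ✓
C10: sp ✓
2 carbons are sp.

2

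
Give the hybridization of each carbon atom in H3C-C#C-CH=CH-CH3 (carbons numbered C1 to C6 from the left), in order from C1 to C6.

C1 sp3, C2 sp, C3 sp, C4 sp2, C5 sp2, C6 sp3

C1 carries 4 σ bonds, giving a steric number of 4, so it is sp3.
C2 is sp: 2 σ bonds, plus two π bonds, 2 electron-density regions.
C3: 2 σ bonds, plus two π bonds; 2 regions of electron density → sp.
C4 carries 3 σ bonds, plus one π bond, giving a steric number of 3, so it is sp2.
C5 — 3 σ bonds, plus one π bond. Steric number 3, so sp2.
C6 — 4 σ bonds. Steric number 4, so sp3.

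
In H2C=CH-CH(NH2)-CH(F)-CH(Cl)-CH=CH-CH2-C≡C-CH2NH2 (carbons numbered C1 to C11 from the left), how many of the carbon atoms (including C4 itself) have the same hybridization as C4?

C4 is sp3 (only σ bonds).
C1: sp2
C2: sp2
C3: sp3 ✓
C4: sp3 ✓
C5: sp3 ✓
C6: sp2
C7: sp2
C8: sp3 ✓
C9: sp
C10: sp
C11: sp3 ✓
5 carbons are sp3.

5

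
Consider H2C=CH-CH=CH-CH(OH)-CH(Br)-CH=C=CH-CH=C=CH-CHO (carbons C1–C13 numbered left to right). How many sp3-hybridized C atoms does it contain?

2

C1: sp2
C2: sp2
C3: sp2
C4: sp2
C5: sp3 ✓
C6: sp3 ✓
C7: sp2
C8: sp
C9: sp2
C10: sp2
C11: sp
C12: sp2
C13: sp2
C5, C6 → 2 sp3 carbons.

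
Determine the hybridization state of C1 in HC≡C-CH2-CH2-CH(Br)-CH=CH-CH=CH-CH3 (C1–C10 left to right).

C1: 2 σ bonds, plus two π bonds; 2 regions of electron density → sp.

sp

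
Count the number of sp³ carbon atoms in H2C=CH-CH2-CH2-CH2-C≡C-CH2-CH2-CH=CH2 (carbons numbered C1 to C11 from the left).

5

C1: sp2
C2: sp2
C3: sp3 ✓
C4: sp3 ✓
C5: sp3 ✓
C6: sp
C7: sp
C8: sp3 ✓
C9: sp3 ✓
C10: sp2
C11: sp2
C3, C4, C5, C8, C9 → 5 sp3 carbons.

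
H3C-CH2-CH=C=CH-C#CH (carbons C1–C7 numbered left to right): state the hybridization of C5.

sp2

C5 is sp2: 3 σ bonds, plus one π bond, 3 electron-density regions.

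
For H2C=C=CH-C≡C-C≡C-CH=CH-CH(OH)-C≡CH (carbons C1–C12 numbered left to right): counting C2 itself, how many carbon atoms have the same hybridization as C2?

C2 is sp (two π bonds).
C1: sp2
C2: sp ✓
C3: sp2
C4: sp ✓
C5: sp ✓
C6: sp ✓
C7: sp ✓
C8: sp2
C9: sp2
C10: sp3
C11: sp ✓
C12: sp ✓
7 carbons are sp.

7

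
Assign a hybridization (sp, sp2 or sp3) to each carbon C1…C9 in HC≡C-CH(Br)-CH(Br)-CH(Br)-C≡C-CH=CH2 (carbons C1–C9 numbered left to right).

C1 sp, C2 sp, C3 sp3, C4 sp3, C5 sp3, C6 sp, C7 sp, C8 sp2, C9 sp2

C1 (2 σ bonds, plus two π bonds) has steric number 2: sp.
C2 — 2 σ bonds, plus two π bonds. Steric number 2, so sp.
C3: 4 σ bonds; 4 regions of electron density → sp3.
C4 is sp3: 4 σ bonds, 4 electron-density regions.
C5: 4 σ bonds; 4 regions of electron density → sp3.
C6 has 2 σ bonds, plus two π bonds: steric number 2 → sp.
C7 is sp: 2 σ bonds, plus two π bonds, 2 electron-density regions.
C8 is sp2: 3 σ bonds, plus one π bond, 3 electron-density regions.
C9: 3 σ bonds, plus one π bond; 3 regions of electron density → sp2.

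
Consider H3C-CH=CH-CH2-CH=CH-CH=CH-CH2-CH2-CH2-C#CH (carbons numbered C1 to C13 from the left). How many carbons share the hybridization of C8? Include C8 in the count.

6

C8 is sp2 (one π bond).
C1: sp3
C2: sp2 ✓
C3: sp2 ✓
C4: sp3
C5: sp2 ✓
C6: sp2 ✓
C7: sp2 ✓
C8: sp2 ✓
C9: sp3
C10: sp3
C11: sp3
C12: sp
C13: sp
6 carbons are sp2.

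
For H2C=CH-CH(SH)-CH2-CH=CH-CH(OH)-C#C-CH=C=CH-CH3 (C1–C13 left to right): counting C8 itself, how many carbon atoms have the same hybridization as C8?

C8 is sp (two π bonds).
C1: sp2
C2: sp2
C3: sp3
C4: sp3
C5: sp2
C6: sp2
C7: sp3
C8: sp ✓
C9: sp ✓
C10: sp2
C11: sp ✓
C12: sp2
C13: sp3
3 carbons are sp.

3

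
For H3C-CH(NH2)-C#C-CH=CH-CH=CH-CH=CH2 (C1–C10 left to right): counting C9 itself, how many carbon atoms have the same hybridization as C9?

6

C9 is sp2 (one π bond).
C1: sp3
C2: sp3
C3: sp
C4: sp
C5: sp2 ✓
C6: sp2 ✓
C7: sp2 ✓
C8: sp2 ✓
C9: sp2 ✓
C10: sp2 ✓
6 carbons are sp2.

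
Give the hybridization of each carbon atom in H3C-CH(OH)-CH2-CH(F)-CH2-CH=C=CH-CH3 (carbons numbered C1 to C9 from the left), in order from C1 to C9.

C1 is sp3: 4 σ bonds, 4 electron-density regions.
C2 has 4 σ bonds: steric number 4 → sp3.
C3: 4 σ bonds; 4 regions of electron density → sp3.
C4 carries 4 σ bonds, giving a steric number of 4, so it is sp3.
C5 has 4 σ bonds: steric number 4 → sp3.
C6 carries 3 σ bonds, plus one π bond, giving a steric number of 3, so it is sp2.
C7 — 2 σ bonds, plus two π bonds. Steric number 2, so sp.
C8: 3 σ bonds, plus one π bond — 3 electron domains, sp2.
C9 has 4 σ bonds: steric number 4 → sp3.

C1 sp3, C2 sp3, C3 sp3, C4 sp3, C5 sp3, C6 sp2, C7 sp, C8 sp2, C9 sp3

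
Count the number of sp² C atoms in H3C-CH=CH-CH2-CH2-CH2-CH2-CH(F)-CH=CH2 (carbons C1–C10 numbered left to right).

4

C1: sp3
C2: sp2 ✓
C3: sp2 ✓
C4: sp3
C5: sp3
C6: sp3
C7: sp3
C8: sp3
C9: sp2 ✓
C10: sp2 ✓
C2, C3, C9, C10 → 4 sp2 carbons.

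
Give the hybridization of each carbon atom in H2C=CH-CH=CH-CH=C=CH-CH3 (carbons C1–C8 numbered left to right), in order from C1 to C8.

C1 sp2, C2 sp2, C3 sp2, C4 sp2, C5 sp2, C6 sp, C7 sp2, C8 sp3

C1: 3 σ bonds, plus one π bond — 3 electron domains, sp2.
C2 is sp2: 3 σ bonds, plus one π bond, 3 electron-density regions.
C3 — 3 σ bonds, plus one π bond. Steric number 3, so sp2.
C4 — 3 σ bonds, plus one π bond. Steric number 3, so sp2.
C5 carries 3 σ bonds, plus one π bond, giving a steric number of 3, so it is sp2.
C6 has 2 σ bonds, plus two π bonds: steric number 2 → sp.
C7 has 3 σ bonds, plus one π bond: steric number 3 → sp2.
C8 — 4 σ bonds. Steric number 4, so sp3.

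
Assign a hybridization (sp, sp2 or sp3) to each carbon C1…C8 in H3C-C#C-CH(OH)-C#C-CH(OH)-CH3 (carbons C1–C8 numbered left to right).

C1 — 4 σ bonds. Steric number 4, so sp3.
C2 — 2 σ bonds, plus two π bonds. Steric number 2, so sp.
C3: 2 σ bonds, plus two π bonds — 2 electron domains, sp.
C4 has 4 σ bonds: steric number 4 → sp3.
C5 — 2 σ bonds, plus two π bonds. Steric number 2, so sp.
C6 (2 σ bonds, plus two π bonds) has steric number 2: sp.
C7 has 4 σ bonds: steric number 4 → sp3.
C8 has 4 σ bonds: steric number 4 → sp3.

C1 sp3, C2 sp, C3 sp, C4 sp3, C5 sp, C6 sp, C7 sp3, C8 sp3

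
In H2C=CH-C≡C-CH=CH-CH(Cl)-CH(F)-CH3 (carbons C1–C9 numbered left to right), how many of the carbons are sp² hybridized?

C1: sp2 ✓
C2: sp2 ✓
C3: sp
C4: sp
C5: sp2 ✓
C6: sp2 ✓
C7: sp3
C8: sp3
C9: sp3
C1, C2, C5, C6 → 4 sp2 carbons.

4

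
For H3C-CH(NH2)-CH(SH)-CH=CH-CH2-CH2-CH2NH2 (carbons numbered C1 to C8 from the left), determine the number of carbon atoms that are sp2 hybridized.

C1: sp3
C2: sp3
C3: sp3
C4: sp2 ✓
C5: sp2 ✓
C6: sp3
C7: sp3
C8: sp3
C4, C5 → 2 sp2 carbons.

2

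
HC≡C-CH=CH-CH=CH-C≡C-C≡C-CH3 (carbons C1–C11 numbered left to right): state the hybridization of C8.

sp

C8: 2 σ bonds, plus two π bonds; 2 regions of electron density → sp.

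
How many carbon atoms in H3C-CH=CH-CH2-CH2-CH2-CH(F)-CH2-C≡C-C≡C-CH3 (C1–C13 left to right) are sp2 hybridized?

2

C1: sp3
C2: sp2 ✓
C3: sp2 ✓
C4: sp3
C5: sp3
C6: sp3
C7: sp3
C8: sp3
C9: sp
C10: sp
C11: sp
C12: sp
C13: sp3
C2, C3 → 2 sp2 carbons.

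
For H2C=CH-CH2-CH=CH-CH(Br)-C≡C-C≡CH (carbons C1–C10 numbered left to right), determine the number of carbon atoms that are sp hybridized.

C1: sp2
C2: sp2
C3: sp3
C4: sp2
C5: sp2
C6: sp3
C7: sp ✓
C8: sp ✓
C9: sp ✓
C10: sp ✓
C7, C8, C9, C10 → 4 sp carbons.

4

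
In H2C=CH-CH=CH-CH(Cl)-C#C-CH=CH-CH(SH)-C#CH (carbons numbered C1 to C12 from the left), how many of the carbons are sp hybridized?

4

C1: sp2
C2: sp2
C3: sp2
C4: sp2
C5: sp3
C6: sp ✓
C7: sp ✓
C8: sp2
C9: sp2
C10: sp3
C11: sp ✓
C12: sp ✓
C6, C7, C11, C12 → 4 sp carbons.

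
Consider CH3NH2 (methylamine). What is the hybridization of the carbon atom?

sp3

The carbon atom: 4 σ bonds; 4 regions of electron density → sp3.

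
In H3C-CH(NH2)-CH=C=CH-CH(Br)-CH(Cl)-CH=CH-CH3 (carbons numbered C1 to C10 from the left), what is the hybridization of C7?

sp3

C7 (4 σ bonds) has steric number 4: sp3.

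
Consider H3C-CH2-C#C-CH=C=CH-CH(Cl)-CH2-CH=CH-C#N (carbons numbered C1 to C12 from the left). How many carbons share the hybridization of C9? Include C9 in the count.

4

C9 is sp3 (only σ bonds).
C1: sp3 ✓
C2: sp3 ✓
C3: sp
C4: sp
C5: sp2
C6: sp
C7: sp2
C8: sp3 ✓
C9: sp3 ✓
C10: sp2
C11: sp2
C12: sp
4 carbons are sp3.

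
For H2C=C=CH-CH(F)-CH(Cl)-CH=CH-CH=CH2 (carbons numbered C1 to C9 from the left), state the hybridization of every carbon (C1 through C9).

C1 — 3 σ bonds, plus one π bond. Steric number 3, so sp2.
C2 is sp: 2 σ bonds, plus two π bonds, 2 electron-density regions.
C3 (3 σ bonds, plus one π bond) has steric number 3: sp2.
C4 is sp3: 4 σ bonds, 4 electron-density regions.
C5: 4 σ bonds — 4 electron domains, sp3.
C6: 3 σ bonds, plus one π bond; 3 regions of electron density → sp2.
C7 (3 σ bonds, plus one π bond) has steric number 3: sp2.
C8 has 3 σ bonds, plus one π bond: steric number 3 → sp2.
C9 (3 σ bonds, plus one π bond) has steric number 3: sp2.

C1 sp2, C2 sp, C3 sp2, C4 sp3, C5 sp3, C6 sp2, C7 sp2, C8 sp2, C9 sp2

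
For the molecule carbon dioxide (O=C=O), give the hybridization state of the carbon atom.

sp

Two σ bonds, two π bonds → steric number 2 → sp.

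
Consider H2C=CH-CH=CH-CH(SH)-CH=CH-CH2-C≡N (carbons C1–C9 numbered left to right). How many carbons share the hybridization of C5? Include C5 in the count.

C5 is sp3 (only σ bonds).
C1: sp2
C2: sp2
C3: sp2
C4: sp2
C5: sp3 ✓
C6: sp2
C7: sp2
C8: sp3 ✓
C9: sp
2 carbons are sp3.

2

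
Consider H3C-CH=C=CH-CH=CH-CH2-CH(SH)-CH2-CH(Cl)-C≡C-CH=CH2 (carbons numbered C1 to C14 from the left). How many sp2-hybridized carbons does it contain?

6

C1: sp3
C2: sp2 ✓
C3: sp
C4: sp2 ✓
C5: sp2 ✓
C6: sp2 ✓
C7: sp3
C8: sp3
C9: sp3
C10: sp3
C11: sp
C12: sp
C13: sp2 ✓
C14: sp2 ✓
C2, C4, C5, C6, C13, C14 → 6 sp2 carbons.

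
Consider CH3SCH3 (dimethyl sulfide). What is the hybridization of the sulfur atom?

The sulfur atom is sp3: 2 σ bonds and 2 lone pairs, 4 electron-density regions.

sp^3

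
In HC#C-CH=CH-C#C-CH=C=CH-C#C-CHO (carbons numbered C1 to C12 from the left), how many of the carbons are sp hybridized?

7

C1: sp ✓
C2: sp ✓
C3: sp2
C4: sp2
C5: sp ✓
C6: sp ✓
C7: sp2
C8: sp ✓
C9: sp2
C10: sp ✓
C11: sp ✓
C12: sp2
C1, C2, C5, C6, C8, C10, C11 → 7 sp carbons.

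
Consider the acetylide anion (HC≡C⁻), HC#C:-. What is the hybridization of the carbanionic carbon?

One σ bond + one lone pair = steric number 2 → sp.

sp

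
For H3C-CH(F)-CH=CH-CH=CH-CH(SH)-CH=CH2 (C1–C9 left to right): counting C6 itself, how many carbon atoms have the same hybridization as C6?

C6 is sp2 (one π bond).
C1: sp3
C2: sp3
C3: sp2 ✓
C4: sp2 ✓
C5: sp2 ✓
C6: sp2 ✓
C7: sp3
C8: sp2 ✓
C9: sp2 ✓
6 carbons are sp2.

6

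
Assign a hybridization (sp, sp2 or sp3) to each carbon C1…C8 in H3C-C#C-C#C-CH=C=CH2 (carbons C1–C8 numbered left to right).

C1: 4 σ bonds — 4 electron domains, sp3.
C2 (2 σ bonds, plus two π bonds) has steric number 2: sp.
C3: 2 σ bonds, plus two π bonds; 2 regions of electron density → sp.
C4 — 2 σ bonds, plus two π bonds. Steric number 2, so sp.
C5 (2 σ bonds, plus two π bonds) has steric number 2: sp.
C6: 3 σ bonds, plus one π bond; 3 regions of electron density → sp2.
C7 — 2 σ bonds, plus two π bonds. Steric number 2, so sp.
C8 — 3 σ bonds, plus one π bond. Steric number 3, so sp2.

C1 sp3, C2 sp, C3 sp, C4 sp, C5 sp, C6 sp2, C7 sp, C8 sp2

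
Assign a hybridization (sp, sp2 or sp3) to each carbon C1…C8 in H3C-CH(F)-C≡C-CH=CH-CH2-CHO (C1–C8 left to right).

C1 sp3, C2 sp3, C3 sp, C4 sp, C5 sp2, C6 sp2, C7 sp3, C8 sp2

C1 has 4 σ bonds: steric number 4 → sp3.
C2: 4 σ bonds; 4 regions of electron density → sp3.
C3: 2 σ bonds, plus two π bonds — 2 electron domains, sp.
C4 — 2 σ bonds, plus two π bonds. Steric number 2, so sp.
C5: 3 σ bonds, plus one π bond; 3 regions of electron density → sp2.
C6 has 3 σ bonds, plus one π bond: steric number 3 → sp2.
C7: 4 σ bonds; 4 regions of electron density → sp3.
C8: 3 σ bonds, plus one π bond — 3 electron domains, sp2.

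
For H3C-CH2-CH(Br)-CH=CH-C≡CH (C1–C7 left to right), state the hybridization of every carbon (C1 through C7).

C1 has 4 σ bonds: steric number 4 → sp3.
C2 is sp3: 4 σ bonds, 4 electron-density regions.
C3 is sp3: 4 σ bonds, 4 electron-density regions.
C4 — 3 σ bonds, plus one π bond. Steric number 3, so sp2.
C5 (3 σ bonds, plus one π bond) has steric number 3: sp2.
C6 is sp: 2 σ bonds, plus two π bonds, 2 electron-density regions.
C7: 2 σ bonds, plus two π bonds; 2 regions of electron density → sp.

C1 sp3, C2 sp3, C3 sp3, C4 sp2, C5 sp2, C6 sp, C7 sp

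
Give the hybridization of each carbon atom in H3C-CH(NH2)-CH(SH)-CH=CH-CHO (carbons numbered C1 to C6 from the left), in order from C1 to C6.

C1 sp3, C2 sp3, C3 sp3, C4 sp2, C5 sp2, C6 sp2

C1: 4 σ bonds; 4 regions of electron density → sp3.
C2 — 4 σ bonds. Steric number 4, so sp3.
C3 is sp3: 4 σ bonds, 4 electron-density regions.
C4 — 3 σ bonds, plus one π bond. Steric number 3, so sp2.
C5 carries 3 σ bonds, plus one π bond, giving a steric number of 3, so it is sp2.
C6 — 3 σ bonds, plus one π bond. Steric number 3, so sp2.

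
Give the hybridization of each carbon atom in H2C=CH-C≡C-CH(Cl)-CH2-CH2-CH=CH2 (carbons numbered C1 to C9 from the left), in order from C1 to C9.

C1 is sp2: 3 σ bonds, plus one π bond, 3 electron-density regions.
C2: 3 σ bonds, plus one π bond — 3 electron domains, sp2.
C3 carries 2 σ bonds, plus two π bonds, giving a steric number of 2, so it is sp.
C4 (2 σ bonds, plus two π bonds) has steric number 2: sp.
C5 carries 4 σ bonds, giving a steric number of 4, so it is sp3.
C6 carries 4 σ bonds, giving a steric number of 4, so it is sp3.
C7 — 4 σ bonds. Steric number 4, so sp3.
C8 (3 σ bonds, plus one π bond) has steric number 3: sp2.
C9 carries 3 σ bonds, plus one π bond, giving a steric number of 3, so it is sp2.

C1 sp2, C2 sp2, C3 sp, C4 sp, C5 sp3, C6 sp3, C7 sp3, C8 sp2, C9 sp2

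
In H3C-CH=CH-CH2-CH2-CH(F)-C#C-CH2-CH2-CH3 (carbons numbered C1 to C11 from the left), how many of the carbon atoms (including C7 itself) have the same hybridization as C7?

2

C7 is sp (two π bonds).
C1: sp3
C2: sp2
C3: sp2
C4: sp3
C5: sp3
C6: sp3
C7: sp ✓
C8: sp ✓
C9: sp3
C10: sp3
C11: sp3
2 carbons are sp.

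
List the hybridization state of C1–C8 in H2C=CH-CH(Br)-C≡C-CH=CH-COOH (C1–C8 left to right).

C1 sp2, C2 sp2, C3 sp3, C4 sp, C5 sp, C6 sp2, C7 sp2, C8 sp2

C1 has 3 σ bonds, plus one π bond: steric number 3 → sp2.
C2 — 3 σ bonds, plus one π bond. Steric number 3, so sp2.
C3: 4 σ bonds; 4 regions of electron density → sp3.
C4: 2 σ bonds, plus two π bonds — 2 electron domains, sp.
C5: 2 σ bonds, plus two π bonds; 2 regions of electron density → sp.
C6 has 3 σ bonds, plus one π bond: steric number 3 → sp2.
C7: 3 σ bonds, plus one π bond — 3 electron domains, sp2.
C8: 3 σ bonds, plus one π bond — 3 electron domains, sp2.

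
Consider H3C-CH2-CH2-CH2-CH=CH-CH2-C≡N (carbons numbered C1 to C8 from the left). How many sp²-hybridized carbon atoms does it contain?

2

C1: sp3
C2: sp3
C3: sp3
C4: sp3
C5: sp2 ✓
C6: sp2 ✓
C7: sp3
C8: sp
C5, C6 → 2 sp2 carbons.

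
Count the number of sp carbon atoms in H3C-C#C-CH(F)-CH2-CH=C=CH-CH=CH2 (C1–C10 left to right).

C1: sp3
C2: sp ✓
C3: sp ✓
C4: sp3
C5: sp3
C6: sp2
C7: sp ✓
C8: sp2
C9: sp2
C10: sp2
C2, C3, C7 → 3 sp carbons.

3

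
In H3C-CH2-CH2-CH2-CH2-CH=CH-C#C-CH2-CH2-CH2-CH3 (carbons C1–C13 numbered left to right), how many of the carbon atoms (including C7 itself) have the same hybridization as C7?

2

C7 is sp2 (one π bond).
C1: sp3
C2: sp3
C3: sp3
C4: sp3
C5: sp3
C6: sp2 ✓
C7: sp2 ✓
C8: sp
C9: sp
C10: sp3
C11: sp3
C12: sp3
C13: sp3
2 carbons are sp2.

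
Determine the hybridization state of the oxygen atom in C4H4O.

One O lone pair is in the aromatic π system (p orbital), the other is in an sp2 hybrid in the ring plane; O has two σ bonds + one in-plane lone pair → sp2.

sp²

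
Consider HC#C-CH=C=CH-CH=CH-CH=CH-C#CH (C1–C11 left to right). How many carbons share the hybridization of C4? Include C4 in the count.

C4 is sp (two π bonds).
C1: sp ✓
C2: sp ✓
C3: sp2
C4: sp ✓
C5: sp2
C6: sp2
C7: sp2
C8: sp2
C9: sp2
C10: sp ✓
C11: sp ✓
5 carbons are sp.

5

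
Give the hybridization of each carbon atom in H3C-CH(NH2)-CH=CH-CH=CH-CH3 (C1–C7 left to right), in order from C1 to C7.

C1 is sp3: 4 σ bonds, 4 electron-density regions.
C2 has 4 σ bonds: steric number 4 → sp3.
C3: 3 σ bonds, plus one π bond — 3 electron domains, sp2.
C4 — 3 σ bonds, plus one π bond. Steric number 3, so sp2.
C5 (3 σ bonds, plus one π bond) has steric number 3: sp2.
C6: 3 σ bonds, plus one π bond; 3 regions of electron density → sp2.
C7: 4 σ bonds; 4 regions of electron density → sp3.

C1 sp3, C2 sp3, C3 sp2, C4 sp2, C5 sp2, C6 sp2, C7 sp3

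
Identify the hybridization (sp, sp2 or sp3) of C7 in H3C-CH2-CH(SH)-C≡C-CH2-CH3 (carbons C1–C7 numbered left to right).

C7: 4 σ bonds — 4 electron domains, sp3.

sp³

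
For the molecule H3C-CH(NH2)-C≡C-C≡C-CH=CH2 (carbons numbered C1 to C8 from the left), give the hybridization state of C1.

sp3

C1: 4 σ bonds; 4 regions of electron density → sp3.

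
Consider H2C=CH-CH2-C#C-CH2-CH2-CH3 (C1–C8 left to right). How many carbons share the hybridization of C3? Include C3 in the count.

4

C3 is sp3 (only σ bonds).
C1: sp2
C2: sp2
C3: sp3 ✓
C4: sp
C5: sp
C6: sp3 ✓
C7: sp3 ✓
C8: sp3 ✓
4 carbons are sp3.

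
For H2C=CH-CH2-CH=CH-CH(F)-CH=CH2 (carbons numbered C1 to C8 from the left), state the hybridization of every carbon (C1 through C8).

C1 carries 3 σ bonds, plus one π bond, giving a steric number of 3, so it is sp2.
C2 is sp2: 3 σ bonds, plus one π bond, 3 electron-density regions.
C3 has 4 σ bonds: steric number 4 → sp3.
C4 is sp2: 3 σ bonds, plus one π bond, 3 electron-density regions.
C5 carries 3 σ bonds, plus one π bond, giving a steric number of 3, so it is sp2.
C6 (4 σ bonds) has steric number 4: sp3.
C7: 3 σ bonds, plus one π bond; 3 regions of electron density → sp2.
C8: 3 σ bonds, plus one π bond; 3 regions of electron density → sp2.

C1 sp2, C2 sp2, C3 sp3, C4 sp2, C5 sp2, C6 sp3, C7 sp2, C8 sp2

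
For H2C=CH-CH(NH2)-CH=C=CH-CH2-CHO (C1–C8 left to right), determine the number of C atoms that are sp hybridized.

C1: sp2
C2: sp2
C3: sp3
C4: sp2
C5: sp ✓
C6: sp2
C7: sp3
C8: sp2
C5 → 1 sp carbon.

1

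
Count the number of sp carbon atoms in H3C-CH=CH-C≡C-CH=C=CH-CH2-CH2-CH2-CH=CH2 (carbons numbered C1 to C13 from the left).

3

C1: sp3
C2: sp2
C3: sp2
C4: sp ✓
C5: sp ✓
C6: sp2
C7: sp ✓
C8: sp2
C9: sp3
C10: sp3
C11: sp3
C12: sp2
C13: sp2
C4, C5, C7 → 3 sp carbons.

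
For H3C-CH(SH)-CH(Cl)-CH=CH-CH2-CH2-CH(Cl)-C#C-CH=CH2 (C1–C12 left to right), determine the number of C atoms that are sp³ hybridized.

6

C1: sp3 ✓
C2: sp3 ✓
C3: sp3 ✓
C4: sp2
C5: sp2
C6: sp3 ✓
C7: sp3 ✓
C8: sp3 ✓
C9: sp
C10: sp
C11: sp2
C12: sp2
C1, C2, C3, C6, C7, C8 → 6 sp3 carbons.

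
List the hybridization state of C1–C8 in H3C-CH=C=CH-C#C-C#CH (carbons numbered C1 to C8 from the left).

C1 sp3, C2 sp2, C3 sp, C4 sp2, C5 sp, C6 sp, C7 sp, C8 sp

C1 has 4 σ bonds: steric number 4 → sp3.
C2 (3 σ bonds, plus one π bond) has steric number 3: sp2.
C3: 2 σ bonds, plus two π bonds; 2 regions of electron density → sp.
C4 is sp2: 3 σ bonds, plus one π bond, 3 electron-density regions.
C5 has 2 σ bonds, plus two π bonds: steric number 2 → sp.
C6: 2 σ bonds, plus two π bonds — 2 electron domains, sp.
C7: 2 σ bonds, plus two π bonds; 2 regions of electron density → sp.
C8 — 2 σ bonds, plus two π bonds. Steric number 2, so sp.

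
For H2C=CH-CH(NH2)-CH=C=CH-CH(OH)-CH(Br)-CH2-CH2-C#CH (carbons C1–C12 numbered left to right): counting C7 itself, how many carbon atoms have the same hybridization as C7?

5

C7 is sp3 (only σ bonds).
C1: sp2
C2: sp2
C3: sp3 ✓
C4: sp2
C5: sp
C6: sp2
C7: sp3 ✓
C8: sp3 ✓
C9: sp3 ✓
C10: sp3 ✓
C11: sp
C12: sp
5 carbons are sp3.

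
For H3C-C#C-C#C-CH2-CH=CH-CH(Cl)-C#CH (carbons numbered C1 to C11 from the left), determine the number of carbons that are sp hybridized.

C1: sp3
C2: sp ✓
C3: sp ✓
C4: sp ✓
C5: sp ✓
C6: sp3
C7: sp2
C8: sp2
C9: sp3
C10: sp ✓
C11: sp ✓
C2, C3, C4, C5, C10, C11 → 6 sp carbons.

6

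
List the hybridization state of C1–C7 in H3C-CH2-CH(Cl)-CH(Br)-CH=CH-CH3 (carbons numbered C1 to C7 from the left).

C1 — 4 σ bonds. Steric number 4, so sp3.
C2 is sp3: 4 σ bonds, 4 electron-density regions.
C3 (4 σ bonds) has steric number 4: sp3.
C4: 4 σ bonds — 4 electron domains, sp3.
C5: 3 σ bonds, plus one π bond; 3 regions of electron density → sp2.
C6 has 3 σ bonds, plus one π bond: steric number 3 → sp2.
C7 — 4 σ bonds. Steric number 4, so sp3.

C1 sp3, C2 sp3, C3 sp3, C4 sp3, C5 sp2, C6 sp2, C7 sp3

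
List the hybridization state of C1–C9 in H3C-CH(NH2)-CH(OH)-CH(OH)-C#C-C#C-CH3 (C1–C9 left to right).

C1 sp3, C2 sp3, C3 sp3, C4 sp3, C5 sp, C6 sp, C7 sp, C8 sp, C9 sp3

C1: 4 σ bonds — 4 electron domains, sp3.
C2 — 4 σ bonds. Steric number 4, so sp3.
C3 has 4 σ bonds: steric number 4 → sp3.
C4 is sp3: 4 σ bonds, 4 electron-density regions.
C5 carries 2 σ bonds, plus two π bonds, giving a steric number of 2, so it is sp.
C6: 2 σ bonds, plus two π bonds — 2 electron domains, sp.
C7 is sp: 2 σ bonds, plus two π bonds, 2 electron-density regions.
C8 is sp: 2 σ bonds, plus two π bonds, 2 electron-density regions.
C9 is sp3: 4 σ bonds, 4 electron-density regions.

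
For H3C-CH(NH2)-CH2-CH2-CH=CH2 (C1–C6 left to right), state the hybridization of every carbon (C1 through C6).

C1 sp3, C2 sp3, C3 sp3, C4 sp3, C5 sp2, C6 sp2

C1: 4 σ bonds; 4 regions of electron density → sp3.
C2 carries 4 σ bonds, giving a steric number of 4, so it is sp3.
C3 has 4 σ bonds: steric number 4 → sp3.
C4 carries 4 σ bonds, giving a steric number of 4, so it is sp3.
C5 — 3 σ bonds, plus one π bond. Steric number 3, so sp2.
C6: 3 σ bonds, plus one π bond — 3 electron domains, sp2.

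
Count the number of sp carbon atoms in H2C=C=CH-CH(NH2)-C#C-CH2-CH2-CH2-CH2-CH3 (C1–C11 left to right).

C1: sp2
C2: sp ✓
C3: sp2
C4: sp3
C5: sp ✓
C6: sp ✓
C7: sp3
C8: sp3
C9: sp3
C10: sp3
C11: sp3
C2, C5, C6 → 3 sp carbons.

3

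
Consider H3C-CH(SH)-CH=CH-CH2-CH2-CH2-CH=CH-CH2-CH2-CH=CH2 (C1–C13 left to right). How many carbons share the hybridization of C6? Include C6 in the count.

C6 is sp3 (only σ bonds).
C1: sp3 ✓
C2: sp3 ✓
C3: sp2
C4: sp2
C5: sp3 ✓
C6: sp3 ✓
C7: sp3 ✓
C8: sp2
C9: sp2
C10: sp3 ✓
C11: sp3 ✓
C12: sp2
C13: sp2
7 carbons are sp3.

7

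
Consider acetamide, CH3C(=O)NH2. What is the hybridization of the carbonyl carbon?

The carbonyl carbon: 3 σ bonds, plus one π bond — 3 electron domains, sp2.

sp²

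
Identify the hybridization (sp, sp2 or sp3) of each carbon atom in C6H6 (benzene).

sp²

Every ring carbon has three σ bonds and contributes one p electron to the aromatic π system.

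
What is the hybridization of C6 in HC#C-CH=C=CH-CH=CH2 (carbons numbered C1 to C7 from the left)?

sp^2

C6 carries 3 σ bonds, plus one π bond, giving a steric number of 3, so it is sp2.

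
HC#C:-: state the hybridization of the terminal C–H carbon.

The terminal C–H carbon is sp: 2 σ bonds, plus two π bonds, 2 electron-density regions.

sp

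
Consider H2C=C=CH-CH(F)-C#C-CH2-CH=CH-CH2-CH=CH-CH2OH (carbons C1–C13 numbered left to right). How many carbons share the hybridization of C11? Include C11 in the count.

C11 is sp2 (one π bond).
C1: sp2 ✓
C2: sp
C3: sp2 ✓
C4: sp3
C5: sp
C6: sp
C7: sp3
C8: sp2 ✓
C9: sp2 ✓
C10: sp3
C11: sp2 ✓
C12: sp2 ✓
C13: sp3
6 carbons are sp2.

6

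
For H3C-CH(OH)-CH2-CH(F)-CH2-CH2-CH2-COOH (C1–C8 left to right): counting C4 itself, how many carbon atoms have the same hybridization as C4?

C4 is sp3 (only σ bonds).
C1: sp3 ✓
C2: sp3 ✓
C3: sp3 ✓
C4: sp3 ✓
C5: sp3 ✓
C6: sp3 ✓
C7: sp3 ✓
C8: sp2
7 carbons are sp3.

7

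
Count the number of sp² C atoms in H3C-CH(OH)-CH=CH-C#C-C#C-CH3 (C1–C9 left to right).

2

C1: sp3
C2: sp3
C3: sp2 ✓
C4: sp2 ✓
C5: sp
C6: sp
C7: sp
C8: sp
C9: sp3
C3, C4 → 2 sp2 carbons.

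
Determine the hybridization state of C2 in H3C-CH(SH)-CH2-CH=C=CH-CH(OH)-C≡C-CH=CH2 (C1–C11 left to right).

sp3

C2: 4 σ bonds; 4 regions of electron density → sp3.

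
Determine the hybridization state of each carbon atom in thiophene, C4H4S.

Each carbon atom has 3 σ bonds, plus one π bond: steric number 3 → sp2.

sp2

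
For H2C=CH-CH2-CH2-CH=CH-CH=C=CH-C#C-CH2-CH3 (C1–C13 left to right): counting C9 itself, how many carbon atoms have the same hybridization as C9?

C9 is sp2 (one π bond).
C1: sp2 ✓
C2: sp2 ✓
C3: sp3
C4: sp3
C5: sp2 ✓
C6: sp2 ✓
C7: sp2 ✓
C8: sp
C9: sp2 ✓
C10: sp
C11: sp
C12: sp3
C13: sp3
6 carbons are sp2.

6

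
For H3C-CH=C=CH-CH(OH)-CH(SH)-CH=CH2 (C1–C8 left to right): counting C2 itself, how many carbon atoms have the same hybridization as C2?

4

C2 is sp2 (one π bond).
C1: sp3
C2: sp2 ✓
C3: sp
C4: sp2 ✓
C5: sp3
C6: sp3
C7: sp2 ✓
C8: sp2 ✓
4 carbons are sp2.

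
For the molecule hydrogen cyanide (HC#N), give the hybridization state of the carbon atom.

The carbon atom (2 σ bonds, plus two π bonds) has steric number 2: sp.

sp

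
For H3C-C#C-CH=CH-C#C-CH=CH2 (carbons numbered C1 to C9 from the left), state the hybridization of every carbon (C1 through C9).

C1 has 4 σ bonds: steric number 4 → sp3.
C2 has 2 σ bonds, plus two π bonds: steric number 2 → sp.
C3: 2 σ bonds, plus two π bonds — 2 electron domains, sp.
C4: 3 σ bonds, plus one π bond — 3 electron domains, sp2.
C5 — 3 σ bonds, plus one π bond. Steric number 3, so sp2.
C6 carries 2 σ bonds, plus two π bonds, giving a steric number of 2, so it is sp.
C7 carries 2 σ bonds, plus two π bonds, giving a steric number of 2, so it is sp.
C8: 3 σ bonds, plus one π bond; 3 regions of electron density → sp2.
C9 (3 σ bonds, plus one π bond) has steric number 3: sp2.

C1 sp3, C2 sp, C3 sp, C4 sp2, C5 sp2, C6 sp, C7 sp, C8 sp2, C9 sp2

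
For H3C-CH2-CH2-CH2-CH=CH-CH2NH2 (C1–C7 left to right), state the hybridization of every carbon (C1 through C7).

C1: 4 σ bonds; 4 regions of electron density → sp3.
C2 (4 σ bonds) has steric number 4: sp3.
C3 has 4 σ bonds: steric number 4 → sp3.
C4 — 4 σ bonds. Steric number 4, so sp3.
C5 carries 3 σ bonds, plus one π bond, giving a steric number of 3, so it is sp2.
C6 (3 σ bonds, plus one π bond) has steric number 3: sp2.
C7: 4 σ bonds — 4 electron domains, sp3.

C1 sp3, C2 sp3, C3 sp3, C4 sp3, C5 sp2, C6 sp2, C7 sp3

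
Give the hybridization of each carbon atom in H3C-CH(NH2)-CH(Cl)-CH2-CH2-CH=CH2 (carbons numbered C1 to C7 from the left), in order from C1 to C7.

C1 sp3, C2 sp3, C3 sp3, C4 sp3, C5 sp3, C6 sp2, C7 sp2

C1 has 4 σ bonds: steric number 4 → sp3.
C2 is sp3: 4 σ bonds, 4 electron-density regions.
C3 (4 σ bonds) has steric number 4: sp3.
C4 has 4 σ bonds: steric number 4 → sp3.
C5 (4 σ bonds) has steric number 4: sp3.
C6 is sp2: 3 σ bonds, plus one π bond, 3 electron-density regions.
C7 (3 σ bonds, plus one π bond) has steric number 3: sp2.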